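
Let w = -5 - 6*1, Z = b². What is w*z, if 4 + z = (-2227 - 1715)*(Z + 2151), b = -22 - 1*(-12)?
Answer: 97607906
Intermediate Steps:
b = -10 (b = -22 + 12 = -10)
Z = 100 (Z = (-10)² = 100)
w = -11 (w = -5 - 6 = -11)
z = -8873446 (z = -4 + (-2227 - 1715)*(100 + 2151) = -4 - 3942*2251 = -4 - 8873442 = -8873446)
w*z = -11*(-8873446) = 97607906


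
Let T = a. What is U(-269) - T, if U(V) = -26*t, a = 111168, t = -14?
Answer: -110804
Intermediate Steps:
U(V) = 364 (U(V) = -26*(-14) = 364)
T = 111168
U(-269) - T = 364 - 1*111168 = 364 - 111168 = -110804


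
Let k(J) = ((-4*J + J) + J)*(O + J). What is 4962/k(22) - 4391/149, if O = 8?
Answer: -1089243/32780 ≈ -33.229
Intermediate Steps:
k(J) = -2*J*(8 + J) (k(J) = ((-4*J + J) + J)*(8 + J) = (-3*J + J)*(8 + J) = (-2*J)*(8 + J) = -2*J*(8 + J))
4962/k(22) - 4391/149 = 4962/((-2*22*(8 + 22))) - 4391/149 = 4962/((-2*22*30)) - 4391*1/149 = 4962/(-1320) - 4391/149 = 4962*(-1/1320) - 4391/149 = -827/220 - 4391/149 = -1089243/32780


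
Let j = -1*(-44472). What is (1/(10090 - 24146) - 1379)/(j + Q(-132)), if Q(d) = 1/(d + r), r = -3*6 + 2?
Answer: -143435865/4625727694 ≈ -0.031008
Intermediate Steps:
r = -16 (r = -18 + 2 = -16)
Q(d) = 1/(-16 + d) (Q(d) = 1/(d - 16) = 1/(-16 + d))
j = 44472
(1/(10090 - 24146) - 1379)/(j + Q(-132)) = (1/(10090 - 24146) - 1379)/(44472 + 1/(-16 - 132)) = (1/(-14056) - 1379)/(44472 + 1/(-148)) = (-1/14056 - 1379)/(44472 - 1/148) = -19383225/(14056*6581855/148) = -19383225/14056*148/6581855 = -143435865/4625727694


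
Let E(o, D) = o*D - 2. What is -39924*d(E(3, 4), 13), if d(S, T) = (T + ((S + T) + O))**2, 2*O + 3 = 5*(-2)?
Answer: -34743861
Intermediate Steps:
O = -13/2 (O = -3/2 + (5*(-2))/2 = -3/2 + (1/2)*(-10) = -3/2 - 5 = -13/2 ≈ -6.5000)
E(o, D) = -2 + D*o (E(o, D) = D*o - 2 = -2 + D*o)
d(S, T) = (-13/2 + S + 2*T)**2 (d(S, T) = (T + ((S + T) - 13/2))**2 = (T + (-13/2 + S + T))**2 = (-13/2 + S + 2*T)**2)
-39924*d(E(3, 4), 13) = -9981*(-13 + 2*(-2 + 4*3) + 4*13)**2 = -9981*(-13 + 2*(-2 + 12) + 52)**2 = -9981*(-13 + 2*10 + 52)**2 = -9981*(-13 + 20 + 52)**2 = -9981*59**2 = -9981*3481 = -39924*3481/4 = -34743861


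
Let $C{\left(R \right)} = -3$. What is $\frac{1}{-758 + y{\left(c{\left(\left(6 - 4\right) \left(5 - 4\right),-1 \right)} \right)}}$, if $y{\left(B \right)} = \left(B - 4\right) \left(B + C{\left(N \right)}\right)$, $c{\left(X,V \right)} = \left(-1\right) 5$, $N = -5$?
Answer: $- \frac{1}{686} \approx -0.0014577$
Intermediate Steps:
$c{\left(X,V \right)} = -5$
$y{\left(B \right)} = \left(-4 + B\right) \left(-3 + B\right)$ ($y{\left(B \right)} = \left(B - 4\right) \left(B - 3\right) = \left(-4 + B\right) \left(-3 + B\right)$)
$\frac{1}{-758 + y{\left(c{\left(\left(6 - 4\right) \left(5 - 4\right),-1 \right)} \right)}} = \frac{1}{-758 + \left(12 + \left(-5\right)^{2} - -35\right)} = \frac{1}{-758 + \left(12 + 25 + 35\right)} = \frac{1}{-758 + 72} = \frac{1}{-686} = - \frac{1}{686}$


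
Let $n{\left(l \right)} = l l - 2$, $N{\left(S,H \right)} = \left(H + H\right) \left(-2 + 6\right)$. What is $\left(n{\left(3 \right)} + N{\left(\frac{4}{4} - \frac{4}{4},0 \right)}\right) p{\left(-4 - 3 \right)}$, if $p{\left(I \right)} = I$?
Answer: $-49$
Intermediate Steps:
$N{\left(S,H \right)} = 8 H$ ($N{\left(S,H \right)} = 2 H 4 = 8 H$)
$n{\left(l \right)} = -2 + l^{2}$ ($n{\left(l \right)} = l^{2} - 2 = -2 + l^{2}$)
$\left(n{\left(3 \right)} + N{\left(\frac{4}{4} - \frac{4}{4},0 \right)}\right) p{\left(-4 - 3 \right)} = \left(\left(-2 + 3^{2}\right) + 8 \cdot 0\right) \left(-4 - 3\right) = \left(\left(-2 + 9\right) + 0\right) \left(-4 - 3\right) = \left(7 + 0\right) \left(-7\right) = 7 \left(-7\right) = -49$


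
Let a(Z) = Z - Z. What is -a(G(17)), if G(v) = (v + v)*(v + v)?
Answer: 0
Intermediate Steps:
G(v) = 4*v² (G(v) = (2*v)*(2*v) = 4*v²)
a(Z) = 0
-a(G(17)) = -1*0 = 0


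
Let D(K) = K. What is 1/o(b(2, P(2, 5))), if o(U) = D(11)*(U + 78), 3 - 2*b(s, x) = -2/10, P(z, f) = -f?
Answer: 5/4378 ≈ 0.0011421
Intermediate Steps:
b(s, x) = 8/5 (b(s, x) = 3/2 - (-1)/10 = 3/2 - ½*(-⅕) = 3/2 + ⅒ = 8/5)
o(U) = 858 + 11*U (o(U) = 11*(U + 78) = 11*(78 + U) = 858 + 11*U)
1/o(b(2, P(2, 5))) = 1/(858 + 11*(8/5)) = 1/(858 + 88/5) = 1/(4378/5) = 5/4378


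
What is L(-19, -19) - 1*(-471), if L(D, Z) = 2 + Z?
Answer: 454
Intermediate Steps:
L(-19, -19) - 1*(-471) = (2 - 19) - 1*(-471) = -17 + 471 = 454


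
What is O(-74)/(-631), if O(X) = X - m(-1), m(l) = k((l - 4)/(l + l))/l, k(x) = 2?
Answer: 72/631 ≈ 0.11410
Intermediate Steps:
m(l) = 2/l
O(X) = 2 + X (O(X) = X - 2/(-1) = X - 2*(-1) = X - 1*(-2) = X + 2 = 2 + X)
O(-74)/(-631) = (2 - 74)/(-631) = -72*(-1/631) = 72/631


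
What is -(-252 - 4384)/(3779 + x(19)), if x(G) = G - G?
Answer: 4636/3779 ≈ 1.2268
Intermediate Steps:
x(G) = 0
-(-252 - 4384)/(3779 + x(19)) = -(-252 - 4384)/(3779 + 0) = -(-4636)/3779 = -1*(-4636/3779) = 4636/3779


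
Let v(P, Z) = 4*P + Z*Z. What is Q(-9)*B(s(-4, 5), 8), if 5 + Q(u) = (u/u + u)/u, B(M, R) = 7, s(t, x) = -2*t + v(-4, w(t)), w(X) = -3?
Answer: -259/9 ≈ -28.778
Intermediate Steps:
v(P, Z) = Z² + 4*P (v(P, Z) = 4*P + Z² = Z² + 4*P)
s(t, x) = -7 - 2*t (s(t, x) = -2*t + ((-3)² + 4*(-4)) = -2*t + (9 - 16) = -2*t - 7 = -7 - 2*t)
Q(u) = -5 + (1 + u)/u (Q(u) = -5 + (u/u + u)/u = -5 + (1 + u)/u)
Q(-9)*B(s(-4, 5), 8) = (-4 + 1/(-9))*7 = (-4 - ⅑)*7 = -37/9*7 = -259/9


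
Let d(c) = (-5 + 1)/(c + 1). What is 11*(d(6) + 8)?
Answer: 572/7 ≈ 81.714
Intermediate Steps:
d(c) = -4/(1 + c)
11*(d(6) + 8) = 11*(-4/(1 + 6) + 8) = 11*(-4/7 + 8) = 11*(52/7) = 572/7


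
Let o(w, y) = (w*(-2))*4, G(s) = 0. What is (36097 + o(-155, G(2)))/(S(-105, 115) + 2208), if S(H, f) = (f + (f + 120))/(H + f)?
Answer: 37337/2243 ≈ 16.646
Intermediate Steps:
o(w, y) = -8*w (o(w, y) = -2*w*4 = -8*w)
S(H, f) = (120 + 2*f)/(H + f) (S(H, f) = (f + (120 + f))/(H + f) = (120 + 2*f)/(H + f))
(36097 + o(-155, G(2)))/(S(-105, 115) + 2208) = (36097 - 8*(-155))/(2*(60 + 115)/(-105 + 115) + 2208) = (36097 + 1240)/(2*175/10 + 2208) = 37337/(2*(1/10)*175 + 2208) = 37337/(35 + 2208) = 37337/2243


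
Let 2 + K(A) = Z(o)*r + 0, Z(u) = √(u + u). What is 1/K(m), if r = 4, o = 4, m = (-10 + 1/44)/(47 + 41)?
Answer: 1/62 + 2*√2/31 ≈ 0.10737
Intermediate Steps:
m = -439/3872 (m = (-10 + 1/44)/88 = -439/44*1/88 = -439/3872 ≈ -0.11338)
Z(u) = √2*√u (Z(u) = √(2*u) = √2*√u)
K(A) = -2 + 8*√2 (K(A) = -2 + ((√2*√4)*4 + 0) = -2 + ((√2*2)*4 + 0) = -2 + ((2*√2)*4 + 0) = -2 + (8*√2 + 0) = -2 + 8*√2)
1/K(m) = 1/(-2 + 8*√2)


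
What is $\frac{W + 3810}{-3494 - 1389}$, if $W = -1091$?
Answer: $- \frac{2719}{4883} \approx -0.55683$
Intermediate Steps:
$\frac{W + 3810}{-3494 - 1389} = \frac{-1091 + 3810}{-3494 - 1389} = \frac{2719}{-4883} = 2719 \left(- \frac{1}{4883}\right) = - \frac{2719}{4883}$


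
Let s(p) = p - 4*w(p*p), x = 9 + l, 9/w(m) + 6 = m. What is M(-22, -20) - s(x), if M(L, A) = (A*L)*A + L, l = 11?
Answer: -1741856/197 ≈ -8841.9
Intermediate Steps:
w(m) = 9/(-6 + m)
x = 20 (x = 9 + 11 = 20)
s(p) = p - 36/(-6 + p**2) (s(p) = p - 36/(-6 + p*p) = p - 36/(-6 + p**2))
M(L, A) = L + L*A**2 (M(L, A) = L*A**2 + L = L + L*A**2)
M(-22, -20) - s(x) = -22*(1 + (-20)**2) - (20 - 36/(-6 + 20**2)) = -22*(1 + 400) - (20 - 36/(-6 + 400)) = -22*401 - (20 - 36/394) = -8822 - (20 - 36*1/394) = -8822 - (20 - 18/197) = -8822 - 1*3922/197 = -8822 - 3922/197 = -1741856/197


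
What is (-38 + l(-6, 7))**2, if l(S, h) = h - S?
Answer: 625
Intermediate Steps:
(-38 + l(-6, 7))**2 = (-38 + (7 - 1*(-6)))**2 = (-38 + (7 + 6))**2 = (-38 + 13)**2 = (-25)**2 = 625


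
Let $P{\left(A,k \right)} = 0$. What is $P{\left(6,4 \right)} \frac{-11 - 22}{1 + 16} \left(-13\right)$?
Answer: $0$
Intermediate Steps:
$P{\left(6,4 \right)} \frac{-11 - 22}{1 + 16} \left(-13\right) = 0 \frac{-11 - 22}{1 + 16} \left(-13\right) = 0 \left(- \frac{33}{17}\right) \left(-13\right) = 0 \left(-13\right) = 0$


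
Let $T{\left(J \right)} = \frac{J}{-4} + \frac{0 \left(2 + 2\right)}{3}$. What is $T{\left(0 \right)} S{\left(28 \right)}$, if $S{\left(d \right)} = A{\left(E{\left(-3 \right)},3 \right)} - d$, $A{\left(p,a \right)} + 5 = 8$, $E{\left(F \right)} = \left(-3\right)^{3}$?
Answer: $0$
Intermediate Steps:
$E{\left(F \right)} = -27$
$A{\left(p,a \right)} = 3$ ($A{\left(p,a \right)} = -5 + 8 = 3$)
$T{\left(J \right)} = - \frac{J}{4}$ ($T{\left(J \right)} = J \left(- \frac{1}{4}\right) + 0 \cdot 4 \cdot \frac{1}{3} = - \frac{J}{4} + 0 \cdot \frac{1}{3} = - \frac{J}{4} + 0 = - \frac{J}{4}$)
$S{\left(d \right)} = 3 - d$
$T{\left(0 \right)} S{\left(28 \right)} = \left(- \frac{1}{4}\right) 0 \left(3 - 28\right) = 0 \left(3 - 28\right) = 0 \left(-25\right) = 0$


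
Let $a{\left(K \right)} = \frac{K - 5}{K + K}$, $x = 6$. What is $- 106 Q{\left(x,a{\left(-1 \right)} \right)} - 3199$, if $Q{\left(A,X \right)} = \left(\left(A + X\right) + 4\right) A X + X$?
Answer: $-28321$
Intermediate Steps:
$a{\left(K \right)} = \frac{-5 + K}{2 K}$
$Q{\left(A,X \right)} = X + A X \left(4 + A + X\right)$ ($Q{\left(A,X \right)} = \left(4 + A + X\right) A X + X = A \left(4 + A + X\right) X + X = A X \left(4 + A + X\right) + X = X + A X \left(4 + A + X\right)$)
$- 106 Q{\left(x,a{\left(-1 \right)} \right)} - 3199 = - 106 \frac{-5 - 1}{2 \left(-1\right)} \left(1 + 6^{2} + 4 \cdot 6 + 6 \frac{-5 - 1}{2 \left(-1\right)}\right) - 3199 = - 106 \cdot \frac{1}{2} \left(-1\right) \left(-6\right) \left(1 + 36 + 24 + 6 \cdot \frac{1}{2} \left(-1\right) \left(-6\right)\right) - 3199 = - 106 \cdot 3 \left(1 + 36 + 24 + 6 \cdot 3\right) - 3199 = - 106 \cdot 3 \left(1 + 36 + 24 + 18\right) - 3199 = - 106 \cdot 3 \cdot 79 - 3199 = \left(-106\right) 237 - 3199 = -25122 - 3199 = -28321$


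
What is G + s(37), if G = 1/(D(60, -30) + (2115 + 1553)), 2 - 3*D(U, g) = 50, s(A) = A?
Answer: 135125/3652 ≈ 37.000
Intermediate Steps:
D(U, g) = -16 (D(U, g) = ⅔ - ⅓*50 = ⅔ - 50/3 = -16)
G = 1/3652 (G = 1/(-16 + (2115 + 1553)) = 1/(-16 + 3668) = 1/3652 ≈ 0.00027382)
G + s(37) = 1/3652 + 37 = 135125/3652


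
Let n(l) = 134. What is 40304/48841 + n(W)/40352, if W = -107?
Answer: 62803527/75801232 ≈ 0.82853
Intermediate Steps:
40304/48841 + n(W)/40352 = 40304/48841 + 134/40352 = 40304*(1/48841) + 134*(1/40352) = 40304/48841 + 67/20176 = 62803527/75801232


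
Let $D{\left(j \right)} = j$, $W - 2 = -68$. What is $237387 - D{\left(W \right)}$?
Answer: $237453$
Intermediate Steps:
$W = -66$ ($W = 2 - 68 = -66$)
$237387 - D{\left(W \right)} = 237387 - -66 = 237387 + 66 = 237453$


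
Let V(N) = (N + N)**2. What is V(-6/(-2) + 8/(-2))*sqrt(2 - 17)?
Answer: 4*I*sqrt(15) ≈ 15.492*I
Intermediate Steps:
V(N) = 4*N**2 (V(N) = (2*N)**2 = 4*N**2)
V(-6/(-2) + 8/(-2))*sqrt(2 - 17) = (4*(-6/(-2) + 8/(-2))**2)*sqrt(2 - 17) = (4*(-6*(-1/2) + 8*(-1/2))**2)*sqrt(-15) = (4*(3 - 4)**2)*(I*sqrt(15)) = (4*(-1)**2)*(I*sqrt(15)) = (4*1)*(I*sqrt(15)) = 4*(I*sqrt(15)) = 4*I*sqrt(15)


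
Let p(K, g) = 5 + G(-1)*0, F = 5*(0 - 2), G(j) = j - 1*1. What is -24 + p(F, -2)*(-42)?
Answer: -234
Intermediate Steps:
G(j) = -1 + j (G(j) = j - 1 = -1 + j)
F = -10 (F = 5*(-2) = -10)
p(K, g) = 5 (p(K, g) = 5 + (-1 - 1)*0 = 5 - 2*0 = 5 + 0 = 5)
-24 + p(F, -2)*(-42) = -24 + 5*(-42) = -24 - 210 = -234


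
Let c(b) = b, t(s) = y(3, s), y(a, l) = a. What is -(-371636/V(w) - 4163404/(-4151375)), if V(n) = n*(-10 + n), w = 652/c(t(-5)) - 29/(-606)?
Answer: 55293947009751796/7636353438238875 ≈ 7.2409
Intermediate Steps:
t(s) = 3
w = 43911/202 (w = 652/3 - 29/(-606) = 652*(⅓) - 29*(-1/606) = 652/3 + 29/606 = 43911/202 ≈ 217.38)
-(-371636/V(w) - 4163404/(-4151375)) = -(-371636*202/(43911*(-10 + 43911/202)) - 4163404/(-4151375)) = -(-371636/((43911/202)*(41891/202)) - 4163404*(-1/4151375)) = -(-371636/1839475701/40804 + 4163404/4151375) = -(-371636*40804/1839475701 + 4163404/4151375) = -(-15164235344/1839475701 + 4163404/4151375) = -1*(-55293947009751796/7636353438238875) = 55293947009751796/7636353438238875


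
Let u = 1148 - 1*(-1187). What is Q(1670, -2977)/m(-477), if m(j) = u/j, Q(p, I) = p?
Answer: -159318/467 ≈ -341.15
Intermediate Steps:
u = 2335 (u = 1148 + 1187 = 2335)
m(j) = 2335/j
Q(1670, -2977)/m(-477) = 1670/((2335/(-477))) = 1670/((2335*(-1/477))) = 1670/(-2335/477) = 1670*(-477/2335) = -159318/467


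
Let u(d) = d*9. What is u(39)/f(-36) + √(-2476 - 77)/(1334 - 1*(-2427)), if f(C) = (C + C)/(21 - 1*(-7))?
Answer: -273/2 + I*√2553/3761 ≈ -136.5 + 0.013435*I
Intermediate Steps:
u(d) = 9*d
f(C) = C/14 (f(C) = (2*C)/(21 + 7) = (2*C)/28 = (2*C)*(1/28) = C/14)
u(39)/f(-36) + √(-2476 - 77)/(1334 - 1*(-2427)) = (9*39)/(((1/14)*(-36))) + √(-2476 - 77)/(1334 - 1*(-2427)) = 351/(-18/7) + √(-2553)/(1334 + 2427) = 351*(-7/18) + (I*√2553)/3761 = -273/2 + (I*√2553)*(1/3761) = -273/2 + I*√2553/3761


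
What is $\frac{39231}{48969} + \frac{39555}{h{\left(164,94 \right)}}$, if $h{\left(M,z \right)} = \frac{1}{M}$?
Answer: $\frac{35295880179}{5441} \approx 6.487 \cdot 10^{6}$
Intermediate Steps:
$\frac{39231}{48969} + \frac{39555}{h{\left(164,94 \right)}} = \frac{39231}{48969} + \frac{39555}{\frac{1}{164}} = 39231 \cdot \frac{1}{48969} + 39555 \frac{1}{\frac{1}{164}} = \frac{4359}{5441} + 39555 \cdot 164 = \frac{4359}{5441} + 6487020 = \frac{35295880179}{5441}$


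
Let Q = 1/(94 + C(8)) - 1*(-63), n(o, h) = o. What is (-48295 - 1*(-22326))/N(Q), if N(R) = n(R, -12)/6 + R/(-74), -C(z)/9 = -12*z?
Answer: -2761491522/1026035 ≈ -2691.4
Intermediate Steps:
C(z) = 108*z (C(z) = -(-108)*z = 108*z)
Q = 60355/958 (Q = 1/(94 + 108*8) - 1*(-63) = 1/(94 + 864) + 63 = 1/958 + 63 = 60355/958 ≈ 63.001)
N(R) = 17*R/111 (N(R) = R/6 + R/(-74) = R*(⅙) + R*(-1/74) = R/6 - R/74 = 17*R/111)
(-48295 - 1*(-22326))/N(Q) = (-48295 - 1*(-22326))/(((17/111)*(60355/958))) = (-48295 + 22326)/(1026035/106338) = -25969*106338/1026035 = -2761491522/1026035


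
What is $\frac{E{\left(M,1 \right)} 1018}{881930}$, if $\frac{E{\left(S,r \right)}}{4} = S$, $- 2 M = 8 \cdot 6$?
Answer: $- \frac{48864}{440965} \approx -0.11081$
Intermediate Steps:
$M = -24$ ($M = - \frac{8 \cdot 6}{2} = \left(- \frac{1}{2}\right) 48 = -24$)
$E{\left(S,r \right)} = 4 S$
$\frac{E{\left(M,1 \right)} 1018}{881930} = \frac{4 \left(-24\right) 1018}{881930} = \left(-96\right) 1018 \cdot \frac{1}{881930} = \left(-97728\right) \frac{1}{881930} = - \frac{48864}{440965}$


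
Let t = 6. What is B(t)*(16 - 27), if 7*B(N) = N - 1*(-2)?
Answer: -88/7 ≈ -12.571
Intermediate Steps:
B(N) = 2/7 + N/7 (B(N) = (N - 1*(-2))/7 = (N + 2)/7 = (2 + N)/7 = 2/7 + N/7)
B(t)*(16 - 27) = (2/7 + (⅐)*6)*(16 - 27) = (2/7 + 6/7)*(-11) = (8/7)*(-11) = -88/7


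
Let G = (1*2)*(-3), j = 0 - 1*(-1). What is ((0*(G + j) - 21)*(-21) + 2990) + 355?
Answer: 3786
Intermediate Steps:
j = 1 (j = 0 + 1 = 1)
G = -6 (G = 2*(-3) = -6)
((0*(G + j) - 21)*(-21) + 2990) + 355 = ((0*(-6 + 1) - 21)*(-21) + 2990) + 355 = ((0*(-5) - 21)*(-21) + 2990) + 355 = ((0 - 21)*(-21) + 2990) + 355 = (-21*(-21) + 2990) + 355 = (441 + 2990) + 355 = 3431 + 355 = 3786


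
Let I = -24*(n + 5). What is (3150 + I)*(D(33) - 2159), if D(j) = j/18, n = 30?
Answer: -4983055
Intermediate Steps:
D(j) = j/18 (D(j) = j*(1/18) = j/18)
I = -840 (I = -24*(30 + 5) = -24*35 = -840)
(3150 + I)*(D(33) - 2159) = (3150 - 840)*((1/18)*33 - 2159) = 2310*(11/6 - 2159) = 2310*(-12943/6) = -4983055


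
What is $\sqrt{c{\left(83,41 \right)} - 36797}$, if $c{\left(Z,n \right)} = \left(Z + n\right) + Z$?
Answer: $i \sqrt{36590} \approx 191.29 i$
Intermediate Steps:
$c{\left(Z,n \right)} = n + 2 Z$
$\sqrt{c{\left(83,41 \right)} - 36797} = \sqrt{\left(41 + 2 \cdot 83\right) - 36797} = \sqrt{\left(41 + 166\right) - 36797} = \sqrt{207 - 36797} = \sqrt{-36590} = i \sqrt{36590}$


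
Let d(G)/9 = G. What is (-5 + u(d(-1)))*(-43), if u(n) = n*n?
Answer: -3268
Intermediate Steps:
d(G) = 9*G
u(n) = n**2
(-5 + u(d(-1)))*(-43) = (-5 + (9*(-1))**2)*(-43) = (-5 + (-9)**2)*(-43) = (-5 + 81)*(-43) = 76*(-43) = -3268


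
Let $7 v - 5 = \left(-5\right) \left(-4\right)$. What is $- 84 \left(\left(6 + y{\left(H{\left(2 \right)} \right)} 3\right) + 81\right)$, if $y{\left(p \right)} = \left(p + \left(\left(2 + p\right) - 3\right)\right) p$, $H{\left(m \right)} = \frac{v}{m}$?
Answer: $- \frac{59256}{7} \approx -8465.1$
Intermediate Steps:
$v = \frac{25}{7}$ ($v = \frac{5}{7} + \frac{\left(-5\right) \left(-4\right)}{7} = \frac{5}{7} + \frac{1}{7} \cdot 20 = \frac{5}{7} + \frac{20}{7} = \frac{25}{7} \approx 3.5714$)
$H{\left(m \right)} = \frac{25}{7 m}$
$y{\left(p \right)} = p \left(-1 + 2 p\right)$ ($y{\left(p \right)} = \left(p + \left(-1 + p\right)\right) p = \left(-1 + 2 p\right) p = p \left(-1 + 2 p\right)$)
$- 84 \left(\left(6 + y{\left(H{\left(2 \right)} \right)} 3\right) + 81\right) = - 84 \left(\left(6 + \frac{25}{7 \cdot 2} \left(-1 + 2 \frac{25}{7 \cdot 2}\right) 3\right) + 81\right) = - 84 \left(\left(6 + \frac{25}{7} \cdot \frac{1}{2} \left(-1 + 2 \cdot \frac{25}{7} \cdot \frac{1}{2}\right) 3\right) + 81\right) = - 84 \left(\left(6 + \frac{25 \left(-1 + 2 \cdot \frac{25}{14}\right)}{14} \cdot 3\right) + 81\right) = - 84 \left(\left(6 + \frac{25 \left(-1 + \frac{25}{7}\right)}{14} \cdot 3\right) + 81\right) = - 84 \left(\left(6 + \frac{25}{14} \cdot \frac{18}{7} \cdot 3\right) + 81\right) = - 84 \left(\left(6 + \frac{225}{49} \cdot 3\right) + 81\right) = - 84 \left(\left(6 + \frac{675}{49}\right) + 81\right) = - 84 \left(\frac{969}{49} + 81\right) = \left(-84\right) \frac{4938}{49} = - \frac{59256}{7}$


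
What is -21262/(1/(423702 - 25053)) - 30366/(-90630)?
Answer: -42677037814643/5035 ≈ -8.4761e+9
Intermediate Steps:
-21262/(1/(423702 - 25053)) - 30366/(-90630) = -21262/(1/398649) - 30366*(-1/90630) = -21262/1/398649 + 1687/5035 = -21262*398649 + 1687/5035 = -8476075038 + 1687/5035 = -42677037814643/5035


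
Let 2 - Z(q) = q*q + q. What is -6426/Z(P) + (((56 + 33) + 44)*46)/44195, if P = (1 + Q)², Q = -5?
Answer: 1057959/44195 ≈ 23.938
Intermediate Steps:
P = 16 (P = (1 - 5)² = (-4)² = 16)
Z(q) = 2 - q - q² (Z(q) = 2 - (q*q + q) = 2 - (q² + q) = 2 - (q + q²) = 2 + (-q - q²) = 2 - q - q²)
-6426/Z(P) + (((56 + 33) + 44)*46)/44195 = -6426/(2 - 1*16 - 1*16²) + (((56 + 33) + 44)*46)/44195 = -6426/(2 - 16 - 1*256) + ((89 + 44)*46)*(1/44195) = -6426/(2 - 16 - 256) + (133*46)*(1/44195) = -6426/(-270) + 6118*(1/44195) = -6426*(-1/270) + 6118/44195 = 119/5 + 6118/44195 = 1057959/44195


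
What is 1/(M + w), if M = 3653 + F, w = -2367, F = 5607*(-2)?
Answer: -1/9928 ≈ -0.00010073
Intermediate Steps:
F = -11214
M = -7561 (M = 3653 - 11214 = -7561)
1/(M + w) = 1/(-7561 - 2367) = 1/(-9928) = -1/9928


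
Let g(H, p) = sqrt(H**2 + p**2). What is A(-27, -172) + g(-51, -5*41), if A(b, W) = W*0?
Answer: sqrt(44626) ≈ 211.25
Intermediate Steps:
A(b, W) = 0
A(-27, -172) + g(-51, -5*41) = 0 + sqrt((-51)**2 + (-5*41)**2) = 0 + sqrt(2601 + (-205)**2) = 0 + sqrt(2601 + 42025) = 0 + sqrt(44626) = sqrt(44626)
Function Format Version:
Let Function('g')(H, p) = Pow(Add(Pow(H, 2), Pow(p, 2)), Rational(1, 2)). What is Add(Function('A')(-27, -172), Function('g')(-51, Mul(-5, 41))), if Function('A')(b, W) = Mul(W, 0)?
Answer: Pow(44626, Rational(1, 2)) ≈ 211.25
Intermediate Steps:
Function('A')(b, W) = 0
Add(Function('A')(-27, -172), Function('g')(-51, Mul(-5, 41))) = Add(0, Pow(Add(Pow(-51, 2), Pow(Mul(-5, 41), 2)), Rational(1, 2))) = Add(0, Pow(Add(2601, Pow(-205, 2)), Rational(1, 2))) = Add(0, Pow(Add(2601, 42025), Rational(1, 2))) = Add(0, Pow(44626, Rational(1, 2))) = Pow(44626, Rational(1, 2))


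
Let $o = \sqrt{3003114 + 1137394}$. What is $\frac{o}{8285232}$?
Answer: $\frac{\sqrt{1035127}}{4142616} \approx 0.0002456$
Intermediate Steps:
$o = 2 \sqrt{1035127}$ ($o = \sqrt{4140508} = 2 \sqrt{1035127} \approx 2034.8$)
$\frac{o}{8285232} = \frac{2 \sqrt{1035127}}{8285232} = 2 \sqrt{1035127} \cdot \frac{1}{8285232} = \frac{\sqrt{1035127}}{4142616}$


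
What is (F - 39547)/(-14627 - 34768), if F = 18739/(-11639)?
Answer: 153435424/191636135 ≈ 0.80066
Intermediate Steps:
F = -18739/11639 (F = 18739*(-1/11639) = -18739/11639 ≈ -1.6100)
(F - 39547)/(-14627 - 34768) = (-18739/11639 - 39547)/(-14627 - 34768) = -460306272/11639/(-49395) = -460306272/11639*(-1/49395) = 153435424/191636135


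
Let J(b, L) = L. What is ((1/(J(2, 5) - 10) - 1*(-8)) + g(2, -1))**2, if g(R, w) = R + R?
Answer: 3481/25 ≈ 139.24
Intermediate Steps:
g(R, w) = 2*R
((1/(J(2, 5) - 10) - 1*(-8)) + g(2, -1))**2 = ((1/(5 - 10) - 1*(-8)) + 2*2)**2 = ((1/(-5) + 8) + 4)**2 = ((-1/5 + 8) + 4)**2 = (39/5 + 4)**2 = (59/5)**2 = 3481/25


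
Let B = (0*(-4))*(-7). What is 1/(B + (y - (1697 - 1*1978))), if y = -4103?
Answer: -1/3822 ≈ -0.00026164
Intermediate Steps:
B = 0 (B = 0*(-7) = 0)
1/(B + (y - (1697 - 1*1978))) = 1/(0 + (-4103 - (1697 - 1*1978))) = 1/(0 + (-4103 - (1697 - 1978))) = 1/(0 + (-4103 - 1*(-281))) = 1/(0 + (-4103 + 281)) = 1/(0 - 3822) = 1/(-3822) = -1/3822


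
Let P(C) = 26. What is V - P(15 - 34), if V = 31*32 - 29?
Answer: 937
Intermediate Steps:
V = 963 (V = 992 - 29 = 963)
V - P(15 - 34) = 963 - 1*26 = 963 - 26 = 937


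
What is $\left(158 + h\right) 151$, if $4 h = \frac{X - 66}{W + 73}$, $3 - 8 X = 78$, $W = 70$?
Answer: $\frac{109083155}{4576} \approx 23838.0$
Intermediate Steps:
$X = - \frac{75}{8}$ ($X = \frac{3}{8} - \frac{39}{4} = - \frac{75}{8} \approx -9.375$)
$h = - \frac{603}{4576}$ ($h = \frac{\left(- \frac{75}{8} - 66\right) \frac{1}{70 + 73}}{4} = \frac{\left(- \frac{75}{8} - 66\right) \frac{1}{143}}{4} = \frac{\left(- \frac{603}{8}\right) \frac{1}{143}}{4} = \frac{1}{4} \left(- \frac{603}{1144}\right) = - \frac{603}{4576} \approx -0.13177$)
$\left(158 + h\right) 151 = \left(158 - \frac{603}{4576}\right) 151 = \frac{722405}{4576} \cdot 151 = \frac{109083155}{4576}$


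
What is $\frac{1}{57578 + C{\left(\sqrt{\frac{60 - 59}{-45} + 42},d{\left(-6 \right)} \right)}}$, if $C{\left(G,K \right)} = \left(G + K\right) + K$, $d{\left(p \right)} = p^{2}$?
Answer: $\frac{2594250}{149558510611} - \frac{3 \sqrt{9445}}{149558510611} \approx 1.7344 \cdot 10^{-5}$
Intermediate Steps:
$C{\left(G,K \right)} = G + 2 K$
$\frac{1}{57578 + C{\left(\sqrt{\frac{60 - 59}{-45} + 42},d{\left(-6 \right)} \right)}} = \frac{1}{57578 + \left(\sqrt{\frac{60 - 59}{-45} + 42} + 2 \left(-6\right)^{2}\right)} = \frac{1}{57578 + \left(\sqrt{1 \left(- \frac{1}{45}\right) + 42} + 2 \cdot 36\right)} = \frac{1}{57578 + \left(\sqrt{- \frac{1}{45} + 42} + 72\right)} = \frac{1}{57578 + \left(\sqrt{\frac{1889}{45}} + 72\right)} = \frac{1}{57578 + \left(\frac{\sqrt{9445}}{15} + 72\right)} = \frac{1}{57578 + \left(72 + \frac{\sqrt{9445}}{15}\right)} = \frac{1}{57650 + \frac{\sqrt{9445}}{15}}$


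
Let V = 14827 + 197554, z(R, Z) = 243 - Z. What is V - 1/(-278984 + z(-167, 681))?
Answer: 59343923783/279422 ≈ 2.1238e+5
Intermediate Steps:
V = 212381
V - 1/(-278984 + z(-167, 681)) = 212381 - 1/(-278984 + (243 - 1*681)) = 212381 - 1/(-278984 + (243 - 681)) = 212381 - 1/(-278984 - 438) = 212381 - 1/(-279422) = 212381 - 1*(-1/279422) = 212381 + 1/279422 = 59343923783/279422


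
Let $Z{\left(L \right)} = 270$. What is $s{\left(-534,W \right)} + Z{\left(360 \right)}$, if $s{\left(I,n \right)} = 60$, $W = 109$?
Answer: $330$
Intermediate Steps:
$s{\left(-534,W \right)} + Z{\left(360 \right)} = 60 + 270 = 330$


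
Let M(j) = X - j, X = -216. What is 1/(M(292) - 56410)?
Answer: -1/56918 ≈ -1.7569e-5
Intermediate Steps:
M(j) = -216 - j
1/(M(292) - 56410) = 1/((-216 - 1*292) - 56410) = 1/((-216 - 292) - 56410) = 1/(-508 - 56410) = 1/(-56918) = -1/56918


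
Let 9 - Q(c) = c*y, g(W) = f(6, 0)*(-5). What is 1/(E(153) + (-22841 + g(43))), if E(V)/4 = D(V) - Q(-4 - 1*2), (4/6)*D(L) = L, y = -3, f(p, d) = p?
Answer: -1/21917 ≈ -4.5627e-5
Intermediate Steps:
g(W) = -30 (g(W) = 6*(-5) = -30)
Q(c) = 9 + 3*c (Q(c) = 9 - c*(-3) = 9 - (-3)*c = 9 + 3*c)
D(L) = 3*L/2
E(V) = 36 + 6*V (E(V) = 4*(3*V/2 - (9 + 3*(-4 - 1*2))) = 4*(3*V/2 - (9 + 3*(-4 - 2))) = 4*(3*V/2 - (9 + 3*(-6))) = 4*(3*V/2 - (9 - 18)) = 4*(3*V/2 - 1*(-9)) = 4*(3*V/2 + 9) = 4*(9 + 3*V/2) = 36 + 6*V)
1/(E(153) + (-22841 + g(43))) = 1/((36 + 6*153) + (-22841 - 30)) = 1/((36 + 918) - 22871) = 1/(954 - 22871) = 1/(-21917) = -1/21917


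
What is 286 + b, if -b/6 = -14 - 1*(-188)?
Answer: -758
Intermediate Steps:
b = -1044 (b = -6*(-14 - 1*(-188)) = -6*(-14 + 188) = -6*174 = -1044)
286 + b = 286 - 1044 = -758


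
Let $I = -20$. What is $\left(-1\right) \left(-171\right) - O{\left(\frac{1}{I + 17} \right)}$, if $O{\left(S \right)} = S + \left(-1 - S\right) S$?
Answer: $\frac{1540}{9} \approx 171.11$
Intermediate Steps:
$O{\left(S \right)} = S + S \left(-1 - S\right)$
$\left(-1\right) \left(-171\right) - O{\left(\frac{1}{I + 17} \right)} = \left(-1\right) \left(-171\right) - - \left(\frac{1}{-20 + 17}\right)^{2} = 171 - - \left(\frac{1}{-3}\right)^{2} = 171 - - \left(- \frac{1}{3}\right)^{2} = 171 - \left(-1\right) \frac{1}{9} = 171 - - \frac{1}{9} = 171 + \frac{1}{9} = \frac{1540}{9}$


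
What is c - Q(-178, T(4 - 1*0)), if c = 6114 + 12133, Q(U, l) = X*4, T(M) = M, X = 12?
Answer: 18199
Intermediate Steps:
Q(U, l) = 48 (Q(U, l) = 12*4 = 48)
c = 18247
c - Q(-178, T(4 - 1*0)) = 18247 - 1*48 = 18247 - 48 = 18199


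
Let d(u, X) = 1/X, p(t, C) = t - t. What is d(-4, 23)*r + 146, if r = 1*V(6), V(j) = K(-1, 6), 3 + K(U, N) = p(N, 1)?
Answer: 3355/23 ≈ 145.87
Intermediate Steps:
p(t, C) = 0
K(U, N) = -3 (K(U, N) = -3 + 0 = -3)
V(j) = -3
r = -3 (r = 1*(-3) = -3)
d(-4, 23)*r + 146 = -3/23 + 146 = 3355/23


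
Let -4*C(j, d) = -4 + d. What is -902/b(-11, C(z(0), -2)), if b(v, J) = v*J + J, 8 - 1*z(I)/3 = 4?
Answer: 902/15 ≈ 60.133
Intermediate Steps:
z(I) = 12 (z(I) = 24 - 3*4 = 24 - 12 = 12)
C(j, d) = 1 - d/4 (C(j, d) = -(-4 + d)/4 = 1 - d/4)
b(v, J) = J + J*v (b(v, J) = J*v + J = J + J*v)
-902/b(-11, C(z(0), -2)) = -902*1/((1 - 11)*(1 - 1/4*(-2))) = -902*(-1/(10*(1 + 1/2))) = -902/((3/2)*(-10)) = -902/(-15) = -902*(-1/15) = 902/15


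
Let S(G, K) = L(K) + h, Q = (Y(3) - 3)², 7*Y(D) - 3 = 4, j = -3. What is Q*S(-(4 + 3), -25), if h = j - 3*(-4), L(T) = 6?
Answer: 60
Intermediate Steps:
Y(D) = 1 (Y(D) = 3/7 + (⅐)*4 = 3/7 + 4/7 = 1)
Q = 4 (Q = (1 - 3)² = (-2)² = 4)
h = 9 (h = -3 - 3*(-4) = -3 + 12 = 9)
S(G, K) = 15 (S(G, K) = 6 + 9 = 15)
Q*S(-(4 + 3), -25) = 4*15 = 60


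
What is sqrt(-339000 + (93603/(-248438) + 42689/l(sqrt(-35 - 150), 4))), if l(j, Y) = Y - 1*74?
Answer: I*sqrt(6419377220644362170)/4347665 ≈ 582.76*I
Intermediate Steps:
l(j, Y) = -74 + Y (l(j, Y) = Y - 74 = -74 + Y)
sqrt(-339000 + (93603/(-248438) + 42689/l(sqrt(-35 - 150), 4))) = sqrt(-339000 + (93603/(-248438) + 42689/(-74 + 4))) = sqrt(-339000 + (93603*(-1/248438) + 42689/(-70))) = sqrt(-339000 + (-93603/248438 + 42689*(-1/70))) = sqrt(-339000 + (-93603/248438 - 42689/70)) = sqrt(-339000 - 2653030498/4347665) = sqrt(-1476511465498/4347665) = I*sqrt(6419377220644362170)/4347665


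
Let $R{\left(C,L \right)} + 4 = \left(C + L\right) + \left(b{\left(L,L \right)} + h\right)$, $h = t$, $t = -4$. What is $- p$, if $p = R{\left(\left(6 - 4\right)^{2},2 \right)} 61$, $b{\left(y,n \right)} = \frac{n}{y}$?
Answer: $61$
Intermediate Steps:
$h = -4$
$R{\left(C,L \right)} = -7 + C + L$ ($R{\left(C,L \right)} = -4 - \left(4 - C - L - \frac{L}{L}\right) = -4 + \left(\left(C + L\right) + \left(1 - 4\right)\right) = -4 - \left(3 - C - L\right) = -4 + \left(-3 + C + L\right) = -7 + C + L$)
$p = -61$ ($p = \left(-7 + \left(6 - 4\right)^{2} + 2\right) 61 = \left(-7 + 2^{2} + 2\right) 61 = \left(-7 + 4 + 2\right) 61 = \left(-1\right) 61 = -61$)
$- p = \left(-1\right) \left(-61\right) = 61$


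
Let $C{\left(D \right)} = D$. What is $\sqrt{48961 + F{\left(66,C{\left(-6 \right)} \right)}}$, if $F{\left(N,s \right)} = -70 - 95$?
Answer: $2 \sqrt{12199} \approx 220.9$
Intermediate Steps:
$F{\left(N,s \right)} = -165$ ($F{\left(N,s \right)} = -70 - 95 = -165$)
$\sqrt{48961 + F{\left(66,C{\left(-6 \right)} \right)}} = \sqrt{48961 - 165} = \sqrt{48796} = 2 \sqrt{12199}$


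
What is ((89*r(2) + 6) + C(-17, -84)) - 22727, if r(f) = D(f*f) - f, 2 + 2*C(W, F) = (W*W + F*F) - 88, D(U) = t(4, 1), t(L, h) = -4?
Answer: -39255/2 ≈ -19628.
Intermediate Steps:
D(U) = -4
C(W, F) = -45 + F²/2 + W²/2 (C(W, F) = -1 + ((W*W + F*F) - 88)/2 = -1 + ((W² + F²) - 88)/2 = -1 + ((F² + W²) - 88)/2 = -1 + (-88 + F² + W²)/2 = -1 + (-44 + F²/2 + W²/2) = -45 + F²/2 + W²/2)
r(f) = -4 - f
((89*r(2) + 6) + C(-17, -84)) - 22727 = ((89*(-4 - 1*2) + 6) + (-45 + (½)*(-84)² + (½)*(-17)²)) - 22727 = ((89*(-4 - 2) + 6) + (-45 + (½)*7056 + (½)*289)) - 22727 = ((89*(-6) + 6) + (-45 + 3528 + 289/2)) - 22727 = ((-534 + 6) + 7255/2) - 22727 = (-528 + 7255/2) - 22727 = 6199/2 - 22727 = -39255/2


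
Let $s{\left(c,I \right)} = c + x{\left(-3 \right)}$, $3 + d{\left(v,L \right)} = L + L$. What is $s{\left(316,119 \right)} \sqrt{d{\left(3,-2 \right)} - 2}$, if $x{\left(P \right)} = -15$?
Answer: $903 i \approx 903.0 i$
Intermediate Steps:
$d{\left(v,L \right)} = -3 + 2 L$ ($d{\left(v,L \right)} = -3 + \left(L + L\right) = -3 + 2 L$)
$s{\left(c,I \right)} = -15 + c$ ($s{\left(c,I \right)} = c - 15 = -15 + c$)
$s{\left(316,119 \right)} \sqrt{d{\left(3,-2 \right)} - 2} = \left(-15 + 316\right) \sqrt{\left(-3 + 2 \left(-2\right)\right) - 2} = 301 \sqrt{\left(-3 - 4\right) - 2} = 301 \sqrt{-7 - 2} = 301 \sqrt{-9} = 301 \cdot 3 i = 903 i$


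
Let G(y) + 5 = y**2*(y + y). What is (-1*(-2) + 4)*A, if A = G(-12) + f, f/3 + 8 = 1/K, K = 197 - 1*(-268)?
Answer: -3241044/155 ≈ -20910.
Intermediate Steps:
K = 465 (K = 197 + 268 = 465)
G(y) = -5 + 2*y**3 (G(y) = -5 + y**2*(y + y) = -5 + y**2*(2*y) = -5 + 2*y**3)
f = -3719/155 (f = -24 + 3/465 = -24 + 3*(1/465) = -24 + 1/155 = -3719/155 ≈ -23.994)
A = -540174/155 (A = (-5 + 2*(-12)**3) - 3719/155 = (-5 + 2*(-1728)) - 3719/155 = (-5 - 3456) - 3719/155 = -3461 - 3719/155 = -540174/155 ≈ -3485.0)
(-1*(-2) + 4)*A = (-1*(-2) + 4)*(-540174/155) = (2 + 4)*(-540174/155) = 6*(-540174/155) = -3241044/155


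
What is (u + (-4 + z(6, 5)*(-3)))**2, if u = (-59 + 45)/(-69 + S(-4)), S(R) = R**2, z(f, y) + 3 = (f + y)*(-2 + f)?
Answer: 45118089/2809 ≈ 16062.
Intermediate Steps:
z(f, y) = -3 + (-2 + f)*(f + y) (z(f, y) = -3 + (f + y)*(-2 + f) = -3 + (-2 + f)*(f + y))
u = 14/53 (u = (-59 + 45)/(-69 + (-4)**2) = -14/(-69 + 16) = -14/(-53) = -14*(-1/53) = 14/53 ≈ 0.26415)
(u + (-4 + z(6, 5)*(-3)))**2 = (14/53 + (-4 + (-3 + 6**2 - 2*6 - 2*5 + 6*5)*(-3)))**2 = (14/53 + (-4 + (-3 + 36 - 12 - 10 + 30)*(-3)))**2 = (14/53 + (-4 + 41*(-3)))**2 = (14/53 + (-4 - 123))**2 = (14/53 - 127)**2 = (-6717/53)**2 = 45118089/2809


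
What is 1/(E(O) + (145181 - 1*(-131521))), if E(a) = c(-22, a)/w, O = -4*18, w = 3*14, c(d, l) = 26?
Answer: 21/5810755 ≈ 3.6140e-6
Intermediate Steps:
w = 42
O = -72
E(a) = 13/21 (E(a) = 26/42 = 26*(1/42) = 13/21)
1/(E(O) + (145181 - 1*(-131521))) = 1/(13/21 + (145181 - 1*(-131521))) = 1/(13/21 + (145181 + 131521)) = 1/(13/21 + 276702) = 1/(5810755/21) = 21/5810755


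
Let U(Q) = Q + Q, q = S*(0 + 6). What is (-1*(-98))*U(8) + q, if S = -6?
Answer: 1532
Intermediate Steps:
q = -36 (q = -6*(0 + 6) = -6*6 = -36)
U(Q) = 2*Q
(-1*(-98))*U(8) + q = (-1*(-98))*(2*8) - 36 = 98*16 - 36 = 1568 - 36 = 1532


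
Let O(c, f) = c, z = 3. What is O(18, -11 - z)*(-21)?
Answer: -378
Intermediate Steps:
O(18, -11 - z)*(-21) = 18*(-21) = -378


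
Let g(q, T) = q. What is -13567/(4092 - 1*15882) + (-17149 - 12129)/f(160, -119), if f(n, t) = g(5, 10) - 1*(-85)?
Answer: -3821851/11790 ≈ -324.16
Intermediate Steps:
f(n, t) = 90 (f(n, t) = 5 - 1*(-85) = 5 + 85 = 90)
-13567/(4092 - 1*15882) + (-17149 - 12129)/f(160, -119) = -13567/(4092 - 1*15882) + (-17149 - 12129)/90 = -13567/(4092 - 15882) - 29278*1/90 = -13567/(-11790) - 14639/45 = -13567*(-1/11790) - 14639/45 = 13567/11790 - 14639/45 = -3821851/11790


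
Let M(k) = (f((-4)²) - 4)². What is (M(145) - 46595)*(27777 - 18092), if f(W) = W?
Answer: -449877935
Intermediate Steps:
M(k) = 144 (M(k) = ((-4)² - 4)² = (16 - 4)² = 12² = 144)
(M(145) - 46595)*(27777 - 18092) = (144 - 46595)*(27777 - 18092) = -46451*9685 = -449877935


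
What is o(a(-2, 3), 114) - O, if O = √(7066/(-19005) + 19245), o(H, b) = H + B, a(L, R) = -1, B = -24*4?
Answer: -97 - 11*√57446014395/19005 ≈ -235.73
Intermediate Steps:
B = -96
o(H, b) = -96 + H (o(H, b) = H - 96 = -96 + H)
O = 11*√57446014395/19005 (O = √(7066*(-1/19005) + 19245) = √(-7066/19005 + 19245) = √(365744159/19005) = 11*√57446014395/19005 ≈ 138.73)
o(a(-2, 3), 114) - O = (-96 - 1) - 11*√57446014395/19005 = -97 - 11*√57446014395/19005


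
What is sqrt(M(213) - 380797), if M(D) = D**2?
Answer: 2*I*sqrt(83857) ≈ 579.16*I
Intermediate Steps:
sqrt(M(213) - 380797) = sqrt(213**2 - 380797) = sqrt(45369 - 380797) = sqrt(-335428) = 2*I*sqrt(83857)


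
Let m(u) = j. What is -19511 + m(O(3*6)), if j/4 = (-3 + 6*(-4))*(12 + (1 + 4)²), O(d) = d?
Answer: -23507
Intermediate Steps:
j = -3996 (j = 4*((-3 + 6*(-4))*(12 + (1 + 4)²)) = 4*((-3 - 24)*(12 + 5²)) = 4*(-27*(12 + 25)) = 4*(-27*37) = 4*(-999) = -3996)
m(u) = -3996
-19511 + m(O(3*6)) = -19511 - 3996 = -23507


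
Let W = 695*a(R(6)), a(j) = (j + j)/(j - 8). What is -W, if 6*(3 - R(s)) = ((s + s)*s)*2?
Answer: -29190/29 ≈ -1006.6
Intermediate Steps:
R(s) = 3 - 2*s**2/3 (R(s) = 3 - (s + s)*s*2/6 = 3 - (2*s)*s*2/6 = 3 - 2*s**2*2/6 = 3 - 2*s**2/3)
a(j) = 2*j/(-8 + j) (a(j) = (2*j)/(-8 + j) = 2*j/(-8 + j))
W = 29190/29 (W = 695*(2*(3 - 2/3*6**2)/(-8 + (3 - 2/3*6**2))) = 695*(2*(3 - 2/3*36)/(-8 + (3 - 2/3*36))) = 695*(2*(3 - 24)/(-8 + (3 - 24))) = 695*(2*(-21)/(-8 - 21)) = 695*(2*(-21)/(-29)) = 695*(2*(-21)*(-1/29)) = 695*(42/29) = 29190/29 ≈ 1006.6)
-W = -1*29190/29 = -29190/29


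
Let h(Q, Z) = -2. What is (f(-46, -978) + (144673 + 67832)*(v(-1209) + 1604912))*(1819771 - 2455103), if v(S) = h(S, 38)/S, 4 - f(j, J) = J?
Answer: -2816854802431716512/13 ≈ -2.1668e+17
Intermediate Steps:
f(j, J) = 4 - J
v(S) = -2/S
(f(-46, -978) + (144673 + 67832)*(v(-1209) + 1604912))*(1819771 - 2455103) = ((4 - 1*(-978)) + (144673 + 67832)*(-2/(-1209) + 1604912))*(1819771 - 2455103) = ((4 + 978) + 212505*(-2*(-1/1209) + 1604912))*(-635332) = (982 + 212505*(2/1209 + 1604912))*(-635332) = (982 + 212505*(1940338610/1209))*(-635332) = (982 + 4433673723850/13)*(-635332) = (4433673736616/13)*(-635332) = -2816854802431716512/13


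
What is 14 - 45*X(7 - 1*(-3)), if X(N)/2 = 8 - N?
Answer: 194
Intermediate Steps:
X(N) = 16 - 2*N (X(N) = 2*(8 - N) = 16 - 2*N)
14 - 45*X(7 - 1*(-3)) = 14 - 45*(16 - 2*(7 - 1*(-3))) = 14 - 45*(16 - 2*(7 + 3)) = 14 - 45*(16 - 2*10) = 14 - 45*(16 - 20) = 14 - 45*(-4) = 14 + 180 = 194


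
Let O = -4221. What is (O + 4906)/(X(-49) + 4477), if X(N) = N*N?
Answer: 685/6878 ≈ 0.099593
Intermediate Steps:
X(N) = N²
(O + 4906)/(X(-49) + 4477) = (-4221 + 4906)/((-49)² + 4477) = 685/(2401 + 4477) = 685/6878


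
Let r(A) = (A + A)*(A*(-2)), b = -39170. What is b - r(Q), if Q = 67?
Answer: -21214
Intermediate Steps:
r(A) = -4*A**2 (r(A) = (2*A)*(-2*A) = -4*A**2)
b - r(Q) = -39170 - (-4)*67**2 = -39170 - (-4)*4489 = -39170 - 1*(-17956) = -39170 + 17956 = -21214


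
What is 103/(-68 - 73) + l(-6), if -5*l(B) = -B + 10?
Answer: -2771/705 ≈ -3.9305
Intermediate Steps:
l(B) = -2 + B/5 (l(B) = -(-B + 10)/5 = -(10 - B)/5 = -2 + B/5)
103/(-68 - 73) + l(-6) = 103/(-68 - 73) + (-2 + (⅕)*(-6)) = 103/(-141) + (-2 - 6/5) = 103*(-1/141) - 16/5 = -103/141 - 16/5 = -2771/705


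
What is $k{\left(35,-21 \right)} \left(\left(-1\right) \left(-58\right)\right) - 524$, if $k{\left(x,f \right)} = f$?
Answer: $-1742$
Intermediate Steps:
$k{\left(35,-21 \right)} \left(\left(-1\right) \left(-58\right)\right) - 524 = - 21 \left(\left(-1\right) \left(-58\right)\right) - 524 = \left(-21\right) 58 - 524 = -1218 - 524 = -1742$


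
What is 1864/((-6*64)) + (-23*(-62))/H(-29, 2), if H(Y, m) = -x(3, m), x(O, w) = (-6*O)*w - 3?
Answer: 19787/624 ≈ 31.710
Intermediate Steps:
x(O, w) = -3 - 6*O*w (x(O, w) = -6*O*w - 3 = -3 - 6*O*w)
H(Y, m) = 3 + 18*m (H(Y, m) = -(-3 - 6*3*m) = -(-3 - 18*m) = 3 + 18*m)
1864/((-6*64)) + (-23*(-62))/H(-29, 2) = 1864/((-6*64)) + (-23*(-62))/(3 + 18*2) = 1864/(-384) + 1426/(3 + 36) = 1864*(-1/384) + 1426/39 = -233/48 + 1426*(1/39) = -233/48 + 1426/39 = 19787/624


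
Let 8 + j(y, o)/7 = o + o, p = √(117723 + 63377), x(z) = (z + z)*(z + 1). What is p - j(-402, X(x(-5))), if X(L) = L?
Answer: -504 + 10*√1811 ≈ -78.442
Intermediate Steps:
x(z) = 2*z*(1 + z) (x(z) = (2*z)*(1 + z) = 2*z*(1 + z))
p = 10*√1811 (p = √181100 = 10*√1811 ≈ 425.56)
j(y, o) = -56 + 14*o (j(y, o) = -56 + 7*(o + o) = -56 + 7*(2*o) = -56 + 14*o)
p - j(-402, X(x(-5))) = 10*√1811 - (-56 + 14*(2*(-5)*(1 - 5))) = 10*√1811 - (-56 + 14*(2*(-5)*(-4))) = 10*√1811 - (-56 + 14*40) = 10*√1811 - (-56 + 560) = 10*√1811 - 1*504 = 10*√1811 - 504 = -504 + 10*√1811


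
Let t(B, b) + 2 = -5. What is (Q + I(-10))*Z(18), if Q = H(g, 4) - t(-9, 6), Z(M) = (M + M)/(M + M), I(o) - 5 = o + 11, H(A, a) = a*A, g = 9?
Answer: 49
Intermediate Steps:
t(B, b) = -7 (t(B, b) = -2 - 5 = -7)
H(A, a) = A*a
I(o) = 16 + o (I(o) = 5 + (o + 11) = 5 + (11 + o) = 16 + o)
Z(M) = 1 (Z(M) = (2*M)/((2*M)) = (2*M)*(1/(2*M)) = 1)
Q = 43 (Q = 9*4 - 1*(-7) = 36 + 7 = 43)
(Q + I(-10))*Z(18) = (43 + (16 - 10))*1 = (43 + 6)*1 = 49*1 = 49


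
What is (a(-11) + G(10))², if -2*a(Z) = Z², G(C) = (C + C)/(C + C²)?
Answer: 1760929/484 ≈ 3638.3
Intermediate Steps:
G(C) = 2*C/(C + C²) (G(C) = (2*C)/(C + C²) = 2*C/(C + C²))
a(Z) = -Z²/2
(a(-11) + G(10))² = (-½*(-11)² + 2/(1 + 10))² = (-½*121 + 2/11)² = (-121/2 + 2*(1/11))² = (-121/2 + 2/11)² = (-1327/22)² = 1760929/484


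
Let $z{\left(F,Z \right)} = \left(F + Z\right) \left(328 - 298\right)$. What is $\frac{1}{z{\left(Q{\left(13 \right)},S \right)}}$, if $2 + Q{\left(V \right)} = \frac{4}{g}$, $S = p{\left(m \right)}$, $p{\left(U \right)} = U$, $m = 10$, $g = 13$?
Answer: $\frac{13}{3240} \approx 0.0040123$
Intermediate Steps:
$S = 10$
$Q{\left(V \right)} = - \frac{22}{13}$ ($Q{\left(V \right)} = -2 + \frac{4}{13} = - \frac{22}{13}$)
$z{\left(F,Z \right)} = 30 F + 30 Z$ ($z{\left(F,Z \right)} = \left(F + Z\right) 30 = 30 F + 30 Z$)
$\frac{1}{z{\left(Q{\left(13 \right)},S \right)}} = \frac{1}{30 \left(- \frac{22}{13}\right) + 30 \cdot 10} = \frac{1}{- \frac{660}{13} + 300} = \frac{1}{\frac{3240}{13}} = \frac{13}{3240}$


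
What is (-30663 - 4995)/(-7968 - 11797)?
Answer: 35658/19765 ≈ 1.8041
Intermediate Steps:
(-30663 - 4995)/(-7968 - 11797) = -35658/(-19765) = -35658*(-1/19765) = 35658/19765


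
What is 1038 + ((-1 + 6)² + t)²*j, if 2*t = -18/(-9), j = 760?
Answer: 514798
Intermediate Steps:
t = 1 (t = (-18/(-9))/2 = (-18*(-⅑))/2 = (½)*2 = 1)
1038 + ((-1 + 6)² + t)²*j = 1038 + ((-1 + 6)² + 1)²*760 = 1038 + (5² + 1)²*760 = 1038 + (25 + 1)²*760 = 1038 + 26²*760 = 1038 + 676*760 = 1038 + 513760 = 514798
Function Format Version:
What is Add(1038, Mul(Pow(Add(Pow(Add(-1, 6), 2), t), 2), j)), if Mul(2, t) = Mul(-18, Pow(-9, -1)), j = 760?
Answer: 514798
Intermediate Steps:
t = 1 (t = Mul(Rational(1, 2), Mul(-18, Pow(-9, -1))) = Mul(Rational(1, 2), Mul(-18, Rational(-1, 9))) = Mul(Rational(1, 2), 2) = 1)
Add(1038, Mul(Pow(Add(Pow(Add(-1, 6), 2), t), 2), j)) = Add(1038, Mul(Pow(Add(Pow(Add(-1, 6), 2), 1), 2), 760)) = Add(1038, Mul(Pow(Add(Pow(5, 2), 1), 2), 760)) = Add(1038, Mul(Pow(Add(25, 1), 2), 760)) = Add(1038, Mul(Pow(26, 2), 760)) = Add(1038, Mul(676, 760)) = Add(1038, 513760) = 514798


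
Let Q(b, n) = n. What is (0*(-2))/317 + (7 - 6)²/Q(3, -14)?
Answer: -1/14 ≈ -0.071429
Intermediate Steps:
(0*(-2))/317 + (7 - 6)²/Q(3, -14) = (0*(-2))/317 + (7 - 6)²/(-14) = 0*(1/317) + 1²*(-1/14) = 0 + 1*(-1/14) = 0 - 1/14 = -1/14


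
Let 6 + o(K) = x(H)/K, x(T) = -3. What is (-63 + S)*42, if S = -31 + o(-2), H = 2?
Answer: -4137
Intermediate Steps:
o(K) = -6 - 3/K
S = -71/2 (S = -31 + (-6 - 3/(-2)) = -31 + (-6 - 3*(-½)) = -31 + (-6 + 3/2) = -31 - 9/2 = -71/2 ≈ -35.500)
(-63 + S)*42 = (-63 - 71/2)*42 = -197/2*42 = -4137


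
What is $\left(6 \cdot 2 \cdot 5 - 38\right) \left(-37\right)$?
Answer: $-814$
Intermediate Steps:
$\left(6 \cdot 2 \cdot 5 - 38\right) \left(-37\right) = \left(12 \cdot 5 - 38\right) \left(-37\right) = \left(60 - 38\right) \left(-37\right) = 22 \left(-37\right) = -814$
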